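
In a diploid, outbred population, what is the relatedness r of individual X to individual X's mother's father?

Each parent–offspring link contributes a factor of 1/2, and independent paths through distinct common ancestors add.
Two parent–offspring links: r = (1/2)^2 = 1/4.

0.25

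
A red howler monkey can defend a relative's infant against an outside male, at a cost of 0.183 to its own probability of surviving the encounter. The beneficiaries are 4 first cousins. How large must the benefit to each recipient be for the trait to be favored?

0.366

r to a first cousin = 1/8 (first cousins share one grandparent pair — two paths of length 4: r = 2·(1/2)^4 = 1/8).
Hamilton's rule with n recipients of equal r: n·r·B > C, so B > C/(n·r) = 0.183/(4·0.125) = 0.366.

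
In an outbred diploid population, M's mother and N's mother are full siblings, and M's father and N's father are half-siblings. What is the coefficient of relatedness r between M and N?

Independent pedigree routes through distinct common ancestors add.
M and N are related in two ways: first cousins through their mothers (r = 1/8) and half first cousins through their fathers (r = 1/16).
r = 1/8 + 1/16 = 3/16 = 0.1875.

0.1875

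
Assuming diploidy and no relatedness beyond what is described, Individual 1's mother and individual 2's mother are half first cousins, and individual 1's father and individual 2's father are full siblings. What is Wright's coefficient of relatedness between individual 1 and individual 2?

With two independent routes of shared ancestry, r is the sum of the two contributions.
Individual 1 and individual 2 are related in two ways: half second cousins through their mothers (r = 1/64) and first cousins through their fathers (r = 1/8).
r = 1/64 + 1/8 = 0.140625.

0.140625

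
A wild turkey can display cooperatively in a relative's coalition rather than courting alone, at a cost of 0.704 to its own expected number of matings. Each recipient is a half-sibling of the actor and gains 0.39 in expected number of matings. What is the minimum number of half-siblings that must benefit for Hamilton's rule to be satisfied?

8

r to a half-sibling = 0.25 (half-sibs share one parent — one path of length 2: r = (1/2)^2 = 1/4).
Hamilton's rule: n·r·B > C  ⇒  n > C/(r·B) = 0.704/(0.25·0.39) = 7.221.
The smallest integer exceeding 7.221 is 8.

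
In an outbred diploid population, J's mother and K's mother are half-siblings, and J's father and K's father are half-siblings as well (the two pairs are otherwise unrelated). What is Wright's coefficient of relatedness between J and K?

0.125

Wright's path rule: contributions from independent ancestry routes add.
J and K are related in two ways: half first cousins through their mothers (r = 1/16) and half first cousins through their fathers (r = 1/16).
r = 1/16 + 1/16 = 0.125.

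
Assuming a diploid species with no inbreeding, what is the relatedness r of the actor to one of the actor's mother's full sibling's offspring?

0.125

Each parent–offspring link contributes a factor of 1/2, and independent paths through distinct common ancestors add.
First cousins share one grandparent pair — two paths of length 4: r = 2·(1/2)^4 = 1/8.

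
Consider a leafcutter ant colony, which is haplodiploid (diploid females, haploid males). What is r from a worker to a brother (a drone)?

0.25

Her haploid brother carries none of their father's genes and a random half of their mother's genome; that half matches the maternal half of her own genome with probability 1/2: r = 1/2 · 1/2 = 1/4.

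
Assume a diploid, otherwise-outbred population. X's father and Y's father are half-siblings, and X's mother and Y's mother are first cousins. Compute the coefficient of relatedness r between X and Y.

Relatedness sums over independent paths through distinct common ancestors.
X and Y are related in two ways: half first cousins through their fathers (r = 1/16) and second cousins through their mothers (r = 1/32).
r = 1/16 + 1/32 = 0.09375.

0.09375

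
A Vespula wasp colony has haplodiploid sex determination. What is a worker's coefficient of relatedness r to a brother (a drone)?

0.25

Her haploid brother carries none of their father's genes and a random half of their mother's genome; that half matches the maternal half of her own genome with probability 1/2: r = 1/2 · 1/2 = 1/4.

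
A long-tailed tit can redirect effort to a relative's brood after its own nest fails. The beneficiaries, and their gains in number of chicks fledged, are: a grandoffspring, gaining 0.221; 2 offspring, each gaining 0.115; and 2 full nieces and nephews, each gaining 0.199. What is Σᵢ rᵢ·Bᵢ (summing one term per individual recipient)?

0.26975

r to a grandoffspring = 1/4 (two parent–offspring links: r = (1/2)^2 = 1/4).
r to an offspring = 1/2 (one parent–offspring link: r = (1/2)^1 = 1/2).
r to a full niece or nephew = 1/4 (full aunt/uncle↔niece/nephew: two paths of length 3 through the shared grandparent pair: r = 2·(1/2)^3 = 1/4).
Summing one r·B term per recipient: 1·0.25·0.221 + 2·0.5·0.115 + 2·0.25·0.199 = 0.26975.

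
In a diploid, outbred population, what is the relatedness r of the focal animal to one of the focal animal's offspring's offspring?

0.25

Each parent–offspring link contributes a factor of 1/2, and independent paths through distinct common ancestors add.
Two parent–offspring links: r = (1/2)^2 = 1/4.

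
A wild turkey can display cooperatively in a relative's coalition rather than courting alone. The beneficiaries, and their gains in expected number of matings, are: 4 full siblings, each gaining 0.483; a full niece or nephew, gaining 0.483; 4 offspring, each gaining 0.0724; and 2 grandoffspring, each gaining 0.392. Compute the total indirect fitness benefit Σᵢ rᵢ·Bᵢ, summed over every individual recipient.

r to a full sibling = 0.5 (full sibs share both parents — two paths of length 2: r = 2·(1/2)^2 = 1/2).
r to a full niece or nephew = 0.25 (full aunt/uncle↔niece/nephew: two paths of length 3 through the shared grandparent pair: r = 2·(1/2)^3 = 1/4).
r to an offspring = 1/2 (one parent–offspring link: r = (1/2)^1 = 1/2).
r to a grandoffspring = 1/4 (two parent–offspring links: r = (1/2)^2 = 1/4).
Summing one r·B term per recipient: 4·0.5·0.483 + 1·0.25·0.483 + 4·0.5·0.0724 + 2·0.25·0.392 = 1.42755.

1.42755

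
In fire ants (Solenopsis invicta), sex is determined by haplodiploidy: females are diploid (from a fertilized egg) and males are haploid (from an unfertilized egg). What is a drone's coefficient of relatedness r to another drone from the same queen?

Haploid brothers each carry a random half of the queen's diploid genome, so on average they share half: r = 1/2.

0.5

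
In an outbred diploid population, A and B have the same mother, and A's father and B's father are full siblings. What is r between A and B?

0.375

Independent pedigree routes through distinct common ancestors add.
A and B are related in two ways: half-sibs through their shared mother (r = 1/4) and first cousins through their fathers (r = 1/8).
r = 1/4 + 1/8 = 3/8 = 0.375.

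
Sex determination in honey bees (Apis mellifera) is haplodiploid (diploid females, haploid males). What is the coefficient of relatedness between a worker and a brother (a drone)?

0.25

Her haploid brother carries none of their father's genes and a random half of their mother's genome; that half matches the maternal half of her own genome with probability 1/2: r = 1/2 · 1/2 = 1/4.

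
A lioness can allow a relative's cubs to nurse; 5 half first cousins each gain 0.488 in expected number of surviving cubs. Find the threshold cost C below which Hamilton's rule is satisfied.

r to a half first cousin = 1/16 (half first cousins share one grandparent — one path of length 4: r = (1/2)^4 = 1/16).
Hamilton's rule: n·r·B > C, so the trait is favored while C < n·r·B = 5·0.0625·0.488 = 0.1525.

0.1525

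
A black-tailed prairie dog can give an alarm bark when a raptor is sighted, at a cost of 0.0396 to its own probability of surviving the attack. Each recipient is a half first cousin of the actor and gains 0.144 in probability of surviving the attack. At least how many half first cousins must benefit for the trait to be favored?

r to a half first cousin = 0.0625 (half first cousins share one grandparent — one path of length 4: r = (1/2)^4 = 1/16).
Hamilton's rule: n·r·B > C  ⇒  n > C/(r·B) = 0.0396/(0.0625·0.144) = 4.4.
The smallest integer exceeding 4.4 is 5.

5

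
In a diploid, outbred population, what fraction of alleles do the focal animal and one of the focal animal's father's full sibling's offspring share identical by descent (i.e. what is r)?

0.125

Each parent–offspring link contributes a factor of 1/2, and independent paths through distinct common ancestors add.
First cousins share one grandparent pair — two paths of length 4: r = 2·(1/2)^4 = 1/8.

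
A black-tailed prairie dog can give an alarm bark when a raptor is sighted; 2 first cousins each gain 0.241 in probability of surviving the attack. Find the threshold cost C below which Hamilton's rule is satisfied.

0.06025

r to a first cousin = 1/8 (first cousins share one grandparent pair — two paths of length 4: r = 2·(1/2)^4 = 1/8).
Hamilton's rule: n·r·B > C, so the trait is favored while C < n·r·B = 2·0.125·0.241 = 0.06025.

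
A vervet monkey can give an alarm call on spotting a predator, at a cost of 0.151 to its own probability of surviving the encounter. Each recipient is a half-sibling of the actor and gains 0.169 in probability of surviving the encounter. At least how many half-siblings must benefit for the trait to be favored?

4

r to a half-sibling = 0.25 (half-sibs share one parent — one path of length 2: r = (1/2)^2 = 1/4).
Hamilton's rule: n·r·B > C  ⇒  n > C/(r·B) = 0.151/(0.25·0.169) = 3.574.
The smallest integer exceeding 3.574 is 4.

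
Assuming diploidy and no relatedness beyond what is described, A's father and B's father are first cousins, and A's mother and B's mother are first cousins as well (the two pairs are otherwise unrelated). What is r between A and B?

0.0625

With two independent routes of shared ancestry, r is the sum of the two contributions.
A and B are related in two ways: second cousins through their fathers (r = 1/32) and second cousins through their mothers (r = 1/32).
r = 1/32 + 1/32 = 1/16 = 0.0625.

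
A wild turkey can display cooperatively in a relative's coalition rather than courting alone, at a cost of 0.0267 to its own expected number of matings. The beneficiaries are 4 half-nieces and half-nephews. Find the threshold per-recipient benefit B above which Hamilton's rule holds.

r to a half-niece or half-nephew = 1/8 (half-aunt/uncle↔niece/nephew: one path of length 3: r = (1/2)^3 = 1/8).
Hamilton's rule with n recipients of equal r: n·r·B > C, so B > C/(n·r) = 0.0267/(4·0.125) = 0.0534.

0.0534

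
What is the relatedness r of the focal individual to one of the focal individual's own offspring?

0.5

Each parent–offspring link contributes a factor of 1/2, and independent paths through distinct common ancestors add.
One parent–offspring link: r = (1/2)^1 = 1/2.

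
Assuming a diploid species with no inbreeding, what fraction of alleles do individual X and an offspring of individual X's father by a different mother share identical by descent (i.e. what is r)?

0.25

Each parent–offspring link contributes a factor of 1/2, and independent paths through distinct common ancestors add.
Half-sibs share one parent — one path of length 2: r = (1/2)^2 = 1/4.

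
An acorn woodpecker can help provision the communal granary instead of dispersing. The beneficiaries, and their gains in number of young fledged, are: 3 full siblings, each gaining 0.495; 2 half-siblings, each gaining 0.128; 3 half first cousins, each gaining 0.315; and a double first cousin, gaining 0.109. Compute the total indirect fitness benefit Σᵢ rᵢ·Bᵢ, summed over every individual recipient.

r to a full sibling = 1/2 (full sibs share both parents — two paths of length 2: r = 2·(1/2)^2 = 1/2).
r to a half-sibling = 0.25 (half-sibs share one parent — one path of length 2: r = (1/2)^2 = 1/4).
r to a half first cousin = 1/16 (half first cousins share one grandparent — one path of length 4: r = (1/2)^4 = 1/16).
r to a double first cousin = 1/4 (double first cousins share both grandparent pairs — four paths of length 4: r = 4·(1/2)^4 = 1/4).
Summing one r·B term per recipient: 3·0.5·0.495 + 2·0.25·0.128 + 3·0.0625·0.315 + 1·0.25·0.109 = 0.8928125.

0.8928125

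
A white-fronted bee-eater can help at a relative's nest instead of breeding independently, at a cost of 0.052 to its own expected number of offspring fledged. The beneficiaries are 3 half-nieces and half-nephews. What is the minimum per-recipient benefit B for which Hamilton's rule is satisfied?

r to a half-niece or half-nephew = 1/8 (half-aunt/uncle↔niece/nephew: one path of length 3: r = (1/2)^3 = 1/8).
Hamilton's rule with n recipients of equal r: n·r·B > C, so B > C/(n·r) = 0.052/(3·0.125) = 0.1387.

0.1387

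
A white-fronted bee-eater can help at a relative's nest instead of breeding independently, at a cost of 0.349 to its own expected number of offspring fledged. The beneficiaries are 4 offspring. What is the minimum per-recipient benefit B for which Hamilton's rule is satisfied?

0.1745

r to an offspring = 1/2 (one parent–offspring link: r = (1/2)^1 = 1/2).
Hamilton's rule with n recipients of equal r: n·r·B > C, so B > C/(n·r) = 0.349/(4·0.5) = 0.1745.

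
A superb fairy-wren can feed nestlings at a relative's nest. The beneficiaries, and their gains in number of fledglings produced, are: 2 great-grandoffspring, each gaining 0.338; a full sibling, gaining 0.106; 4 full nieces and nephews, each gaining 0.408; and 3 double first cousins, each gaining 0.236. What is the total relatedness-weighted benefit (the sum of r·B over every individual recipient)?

r to a great-grandoffspring = 1/8 (three parent–offspring links: r = (1/2)^3 = 1/8).
r to a full sibling = 1/2 (full sibs share both parents — two paths of length 2: r = 2·(1/2)^2 = 1/2).
r to a full niece or nephew = 1/4 (full aunt/uncle↔niece/nephew: two paths of length 3 through the shared grandparent pair: r = 2·(1/2)^3 = 1/4).
r to a double first cousin = 1/4 (double first cousins share both grandparent pairs — four paths of length 4: r = 4·(1/2)^4 = 1/4).
Summing one r·B term per recipient: 2·0.125·0.338 + 1·0.5·0.106 + 4·0.25·0.408 + 3·0.25·0.236 = 0.7225.

0.7225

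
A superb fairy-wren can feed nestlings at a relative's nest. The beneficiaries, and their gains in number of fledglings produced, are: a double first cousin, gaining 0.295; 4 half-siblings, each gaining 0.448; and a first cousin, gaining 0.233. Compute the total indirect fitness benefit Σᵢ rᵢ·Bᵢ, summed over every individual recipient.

0.550875

r to a double first cousin = 1/4 (double first cousins share both grandparent pairs — four paths of length 4: r = 4·(1/2)^4 = 1/4).
r to a half-sibling = 0.25 (half-sibs share one parent — one path of length 2: r = (1/2)^2 = 1/4).
r to a first cousin = 1/8 (first cousins share one grandparent pair — two paths of length 4: r = 2·(1/2)^4 = 1/8).
Summing one r·B term per recipient: 1·0.25·0.295 + 4·0.25·0.448 + 1·0.125·0.233 = 0.550875.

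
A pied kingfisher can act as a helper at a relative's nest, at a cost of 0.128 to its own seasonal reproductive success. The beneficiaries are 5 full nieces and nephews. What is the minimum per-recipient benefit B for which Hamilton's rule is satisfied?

r to a full niece or nephew = 0.25 (full aunt/uncle↔niece/nephew: two paths of length 3 through the shared grandparent pair: r = 2·(1/2)^3 = 1/4).
Hamilton's rule with n recipients of equal r: n·r·B > C, so B > C/(n·r) = 0.128/(5·0.25) = 0.1024.

0.1024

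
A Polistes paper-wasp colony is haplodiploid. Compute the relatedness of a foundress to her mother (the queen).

0.5

One meiotic link between diploid queen and diploid daughter: r = 1/2.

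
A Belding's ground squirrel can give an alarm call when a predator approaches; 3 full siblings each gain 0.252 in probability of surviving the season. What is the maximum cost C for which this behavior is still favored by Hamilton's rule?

0.378

r to a full sibling = 1/2 (full sibs share both parents — two paths of length 2: r = 2·(1/2)^2 = 1/2).
Hamilton's rule: n·r·B > C, so the trait is favored while C < n·r·B = 3·0.5·0.252 = 0.378.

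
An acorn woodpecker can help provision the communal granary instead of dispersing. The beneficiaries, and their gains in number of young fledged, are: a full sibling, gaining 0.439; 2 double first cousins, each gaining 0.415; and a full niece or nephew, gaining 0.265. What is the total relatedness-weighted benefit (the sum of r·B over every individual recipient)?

0.49325

r to a full sibling = 0.5 (full sibs share both parents — two paths of length 2: r = 2·(1/2)^2 = 1/2).
r to a double first cousin = 0.25 (double first cousins share both grandparent pairs — four paths of length 4: r = 4·(1/2)^4 = 1/4).
r to a full niece or nephew = 0.25 (full aunt/uncle↔niece/nephew: two paths of length 3 through the shared grandparent pair: r = 2·(1/2)^3 = 1/4).
Summing one r·B term per recipient: 1·0.5·0.439 + 2·0.25·0.415 + 1·0.25·0.265 = 0.49325.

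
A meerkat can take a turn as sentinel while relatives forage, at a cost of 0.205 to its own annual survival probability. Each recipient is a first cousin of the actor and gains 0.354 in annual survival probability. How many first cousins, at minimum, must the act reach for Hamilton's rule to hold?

5

r to a first cousin = 0.125 (first cousins share one grandparent pair — two paths of length 4: r = 2·(1/2)^4 = 1/8).
Hamilton's rule: n·r·B > C  ⇒  n > C/(r·B) = 0.205/(0.125·0.354) = 4.633.
The smallest integer exceeding 4.633 is 5.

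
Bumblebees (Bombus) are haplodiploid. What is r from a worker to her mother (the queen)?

One meiotic link between diploid queen and diploid daughter: r = 1/2.

0.5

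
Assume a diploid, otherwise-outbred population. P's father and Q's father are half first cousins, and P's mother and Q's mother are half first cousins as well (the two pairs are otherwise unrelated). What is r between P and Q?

With two independent routes of shared ancestry, r is the sum of the two contributions.
P and Q are related in two ways: half second cousins through their fathers (r = 1/64) and half second cousins through their mothers (r = 1/64).
r = 1/64 + 1/64 = 1/32 = 0.03125.

0.03125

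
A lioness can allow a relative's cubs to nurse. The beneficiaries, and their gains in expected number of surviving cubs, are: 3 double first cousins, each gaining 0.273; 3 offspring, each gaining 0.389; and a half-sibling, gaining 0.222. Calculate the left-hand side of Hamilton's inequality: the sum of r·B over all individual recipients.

r to a double first cousin = 1/4 (double first cousins share both grandparent pairs — four paths of length 4: r = 4·(1/2)^4 = 1/4).
r to an offspring = 0.5 (one parent–offspring link: r = (1/2)^1 = 1/2).
r to a half-sibling = 0.25 (half-sibs share one parent — one path of length 2: r = (1/2)^2 = 1/4).
Summing one r·B term per recipient: 3·0.25·0.273 + 3·0.5·0.389 + 1·0.25·0.222 = 0.84375.

0.84375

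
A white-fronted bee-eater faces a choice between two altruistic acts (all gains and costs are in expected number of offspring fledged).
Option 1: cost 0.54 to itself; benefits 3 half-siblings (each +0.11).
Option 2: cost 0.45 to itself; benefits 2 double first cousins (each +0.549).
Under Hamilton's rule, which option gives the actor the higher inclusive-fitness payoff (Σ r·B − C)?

Option 1: r to a half-sibling = 0.25.
Option 1: Σ r·B − C = (3·0.25·0.11) − 0.54 = -0.4575.
Option 2: r to a double first cousin = 0.25.
Option 2: Σ r·B − C = (2·0.25·0.549) − 0.45 = -0.1755.
Option 2 has the higher net inclusive-fitness payoff.

Option 2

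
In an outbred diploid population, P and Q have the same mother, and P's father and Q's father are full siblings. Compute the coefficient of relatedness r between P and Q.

0.375

With two independent routes of shared ancestry, r is the sum of the two contributions.
P and Q are related in two ways: half-sibs through their shared mother (r = 1/4) and first cousins through their fathers (r = 1/8).
r = 1/4 + 1/8 = 3/8 = 0.375.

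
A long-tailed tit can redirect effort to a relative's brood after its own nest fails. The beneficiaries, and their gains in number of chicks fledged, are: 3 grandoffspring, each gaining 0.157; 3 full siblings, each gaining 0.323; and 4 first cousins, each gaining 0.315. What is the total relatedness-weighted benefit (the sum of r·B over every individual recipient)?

r to a grandoffspring = 0.25 (two parent–offspring links: r = (1/2)^2 = 1/4).
r to a full sibling = 0.5 (full sibs share both parents — two paths of length 2: r = 2·(1/2)^2 = 1/2).
r to a first cousin = 1/8 (first cousins share one grandparent pair — two paths of length 4: r = 2·(1/2)^4 = 1/8).
Summing one r·B term per recipient: 3·0.25·0.157 + 3·0.5·0.323 + 4·0.125·0.315 = 0.75975.

0.75975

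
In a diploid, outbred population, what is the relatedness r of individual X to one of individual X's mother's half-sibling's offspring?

Each parent–offspring link contributes a factor of 1/2, and independent paths through distinct common ancestors add.
Half first cousins share one grandparent — one path of length 4: r = (1/2)^4 = 1/16.

0.0625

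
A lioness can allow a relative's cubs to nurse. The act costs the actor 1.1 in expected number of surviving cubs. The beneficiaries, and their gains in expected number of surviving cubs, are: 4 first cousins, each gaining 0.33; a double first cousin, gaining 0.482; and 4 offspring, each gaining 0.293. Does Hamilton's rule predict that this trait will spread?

No

Hamilton's rule: the trait is favored when the sum of r·B over every recipient exceeds the actor's cost C.
r to a first cousin = 0.125 (first cousins share one grandparent pair — two paths of length 4: r = 2·(1/2)^4 = 1/8).
r to a double first cousin = 1/4 (double first cousins share both grandparent pairs — four paths of length 4: r = 4·(1/2)^4 = 1/4).
r to an offspring = 1/2 (one parent–offspring link: r = (1/2)^1 = 1/2).
Summing one r·B term per recipient: 4·0.125·0.33 + 1·0.25·0.482 + 4·0.5·0.293 = 0.8715.
0.8715 < 1.1: the indirect benefit is less than the cost.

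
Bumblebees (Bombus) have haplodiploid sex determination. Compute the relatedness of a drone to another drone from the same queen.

Haploid brothers each carry a random half of the queen's diploid genome, so on average they share half: r = 1/2.

0.5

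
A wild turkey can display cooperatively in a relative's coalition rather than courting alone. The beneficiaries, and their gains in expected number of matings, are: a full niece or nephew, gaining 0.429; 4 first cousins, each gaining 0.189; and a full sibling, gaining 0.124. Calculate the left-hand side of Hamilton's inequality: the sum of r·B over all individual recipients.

r to a full niece or nephew = 1/4 (full aunt/uncle↔niece/nephew: two paths of length 3 through the shared grandparent pair: r = 2·(1/2)^3 = 1/4).
r to a first cousin = 0.125 (first cousins share one grandparent pair — two paths of length 4: r = 2·(1/2)^4 = 1/8).
r to a full sibling = 0.5 (full sibs share both parents — two paths of length 2: r = 2·(1/2)^2 = 1/2).
Summing one r·B term per recipient: 1·0.25·0.429 + 4·0.125·0.189 + 1·0.5·0.124 = 0.26375.

0.26375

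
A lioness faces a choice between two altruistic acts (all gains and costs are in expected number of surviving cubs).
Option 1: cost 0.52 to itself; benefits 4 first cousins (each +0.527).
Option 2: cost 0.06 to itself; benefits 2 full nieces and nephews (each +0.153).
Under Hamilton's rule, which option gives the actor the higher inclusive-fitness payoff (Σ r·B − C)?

Option 2

Option 1: r to a first cousin = 0.125.
Option 1: Σ r·B − C = (4·0.125·0.527) − 0.52 = -0.2565.
Option 2: r to a full niece or nephew = 0.25.
Option 2: Σ r·B − C = (2·0.25·0.153) − 0.06 = 0.0165.
Option 2 has the higher net inclusive-fitness payoff.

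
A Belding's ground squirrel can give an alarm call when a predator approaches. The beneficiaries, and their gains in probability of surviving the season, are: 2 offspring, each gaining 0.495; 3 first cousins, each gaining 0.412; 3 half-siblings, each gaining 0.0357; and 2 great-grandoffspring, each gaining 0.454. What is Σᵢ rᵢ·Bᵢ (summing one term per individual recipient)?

0.789775

r to an offspring = 0.5 (one parent–offspring link: r = (1/2)^1 = 1/2).
r to a first cousin = 0.125 (first cousins share one grandparent pair — two paths of length 4: r = 2·(1/2)^4 = 1/8).
r to a half-sibling = 0.25 (half-sibs share one parent — one path of length 2: r = (1/2)^2 = 1/4).
r to a great-grandoffspring = 1/8 (three parent–offspring links: r = (1/2)^3 = 1/8).
Summing one r·B term per recipient: 2·0.5·0.495 + 3·0.125·0.412 + 3·0.25·0.0357 + 2·0.125·0.454 = 0.789775.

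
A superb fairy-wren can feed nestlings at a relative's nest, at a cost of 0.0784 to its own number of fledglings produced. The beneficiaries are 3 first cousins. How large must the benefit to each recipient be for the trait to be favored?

0.2091

r to a first cousin = 1/8 (first cousins share one grandparent pair — two paths of length 4: r = 2·(1/2)^4 = 1/8).
Hamilton's rule with n recipients of equal r: n·r·B > C, so B > C/(n·r) = 0.0784/(3·0.125) = 0.2091.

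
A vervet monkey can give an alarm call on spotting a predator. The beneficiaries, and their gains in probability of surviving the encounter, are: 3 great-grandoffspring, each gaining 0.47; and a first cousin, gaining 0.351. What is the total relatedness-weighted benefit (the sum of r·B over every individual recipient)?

r to a great-grandoffspring = 1/8 (three parent–offspring links: r = (1/2)^3 = 1/8).
r to a first cousin = 0.125 (first cousins share one grandparent pair — two paths of length 4: r = 2·(1/2)^4 = 1/8).
Summing one r·B term per recipient: 3·0.125·0.47 + 1·0.125·0.351 = 0.220125.

0.220125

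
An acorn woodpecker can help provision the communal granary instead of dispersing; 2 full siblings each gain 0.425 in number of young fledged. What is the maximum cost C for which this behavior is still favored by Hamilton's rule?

r to a full sibling = 1/2 (full sibs share both parents — two paths of length 2: r = 2·(1/2)^2 = 1/2).
Hamilton's rule: n·r·B > C, so the trait is favored while C < n·r·B = 2·0.5·0.425 = 0.425.

0.425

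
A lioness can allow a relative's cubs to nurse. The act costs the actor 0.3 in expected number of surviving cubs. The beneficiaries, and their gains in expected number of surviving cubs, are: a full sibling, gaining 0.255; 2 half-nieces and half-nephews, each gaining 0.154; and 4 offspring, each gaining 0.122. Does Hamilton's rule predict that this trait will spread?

Yes

Hamilton's rule: the trait is favored when the sum of r·B over every recipient exceeds the actor's cost C.
r to a full sibling = 1/2 (full sibs share both parents — two paths of length 2: r = 2·(1/2)^2 = 1/2).
r to a half-niece or half-nephew = 0.125 (half-aunt/uncle↔niece/nephew: one path of length 3: r = (1/2)^3 = 1/8).
r to an offspring = 1/2 (one parent–offspring link: r = (1/2)^1 = 1/2).
Summing one r·B term per recipient: 1·0.5·0.255 + 2·0.125·0.154 + 4·0.5·0.122 = 0.41.
0.41 > 0.3: the indirect benefit exceeds the cost.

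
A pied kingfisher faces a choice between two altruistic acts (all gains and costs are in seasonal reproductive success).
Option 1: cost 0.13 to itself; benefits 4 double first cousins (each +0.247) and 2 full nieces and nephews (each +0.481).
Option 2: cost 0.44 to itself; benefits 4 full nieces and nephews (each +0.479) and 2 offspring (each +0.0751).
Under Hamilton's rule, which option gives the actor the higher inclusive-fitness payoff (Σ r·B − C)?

Option 1

Option 1: r to a double first cousin = 0.25.
Option 1: r to a full niece or nephew = 0.25.
Option 1: Σ r·B − C = (4·0.25·0.247 + 2·0.25·0.481) − 0.13 = 0.3575.
Option 2: r to a full niece or nephew = 0.25.
Option 2: r to an offspring = 0.5.
Option 2: Σ r·B − C = (4·0.25·0.479 + 2·0.5·0.0751) − 0.44 = 0.1141.
Option 1 has the higher net inclusive-fitness payoff.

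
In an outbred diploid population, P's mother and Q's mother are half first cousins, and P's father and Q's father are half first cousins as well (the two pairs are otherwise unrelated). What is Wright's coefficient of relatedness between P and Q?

0.03125

Wright's path rule: contributions from independent ancestry routes add.
P and Q are related in two ways: half second cousins through their mothers (r = 1/64) and half second cousins through their fathers (r = 1/64).
r = 1/64 + 1/64 = 1/32 = 0.03125.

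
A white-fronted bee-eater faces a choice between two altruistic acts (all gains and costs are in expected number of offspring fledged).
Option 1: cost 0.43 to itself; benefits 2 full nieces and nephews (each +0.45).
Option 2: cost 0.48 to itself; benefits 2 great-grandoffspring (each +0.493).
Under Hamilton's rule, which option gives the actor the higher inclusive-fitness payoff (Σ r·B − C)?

Option 1

Option 1: r to a full niece or nephew = 0.25.
Option 1: Σ r·B − C = (2·0.25·0.45) − 0.43 = -0.205.
Option 2: r to a great-grandoffspring = 0.125.
Option 2: Σ r·B − C = (2·0.125·0.493) − 0.48 = -0.35675.
Option 1 has the higher net inclusive-fitness payoff.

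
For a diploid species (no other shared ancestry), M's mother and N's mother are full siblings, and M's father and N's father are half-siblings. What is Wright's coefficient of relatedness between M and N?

Relatedness sums over independent paths through distinct common ancestors.
M and N are related in two ways: first cousins through their mothers (r = 1/8) and half first cousins through their fathers (r = 1/16).
r = 1/8 + 1/16 = 0.1875.

0.1875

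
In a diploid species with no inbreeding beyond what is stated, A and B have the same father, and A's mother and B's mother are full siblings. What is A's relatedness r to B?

0.375

Wright's path rule: contributions from independent ancestry routes add.
A and B are related in two ways: half-sibs through their shared father (r = 1/4) and first cousins through their mothers (r = 1/8).
r = 1/4 + 1/8 = 0.375.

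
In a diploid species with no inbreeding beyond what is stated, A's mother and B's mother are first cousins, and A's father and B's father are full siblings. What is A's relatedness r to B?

Independent pedigree routes through distinct common ancestors add.
A and B are related in two ways: second cousins through their mothers (r = 1/32) and first cousins through their fathers (r = 1/8).
r = 1/32 + 1/8 = 5/32 = 0.15625.

0.15625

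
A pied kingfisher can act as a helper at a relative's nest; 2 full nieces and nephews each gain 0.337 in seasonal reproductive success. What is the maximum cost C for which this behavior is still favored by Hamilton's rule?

0.1685

r to a full niece or nephew = 0.25 (full aunt/uncle↔niece/nephew: two paths of length 3 through the shared grandparent pair: r = 2·(1/2)^3 = 1/4).
Hamilton's rule: n·r·B > C, so the trait is favored while C < n·r·B = 2·0.25·0.337 = 0.1685.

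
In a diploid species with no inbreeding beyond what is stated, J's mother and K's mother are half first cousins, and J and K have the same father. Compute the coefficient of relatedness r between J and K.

Wright's path rule: contributions from independent ancestry routes add.
J and K are related in two ways: half second cousins through their mothers (r = 1/64) and half-sibs through their shared father (r = 1/4).
r = 1/64 + 1/4 = 17/64 = 0.265625.

0.265625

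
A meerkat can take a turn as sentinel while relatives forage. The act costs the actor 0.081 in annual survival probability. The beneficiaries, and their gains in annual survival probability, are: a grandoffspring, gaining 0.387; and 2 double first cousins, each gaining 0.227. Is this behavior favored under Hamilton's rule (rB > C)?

Hamilton's rule: the trait is favored when the sum of r·B over every recipient exceeds the actor's cost C.
r to a grandoffspring = 1/4 (two parent–offspring links: r = (1/2)^2 = 1/4).
r to a double first cousin = 0.25 (double first cousins share both grandparent pairs — four paths of length 4: r = 4·(1/2)^4 = 1/4).
Summing one r·B term per recipient: 1·0.25·0.387 + 2·0.25·0.227 = 0.21025.
0.21025 > 0.081: the indirect benefit exceeds the cost.

Yes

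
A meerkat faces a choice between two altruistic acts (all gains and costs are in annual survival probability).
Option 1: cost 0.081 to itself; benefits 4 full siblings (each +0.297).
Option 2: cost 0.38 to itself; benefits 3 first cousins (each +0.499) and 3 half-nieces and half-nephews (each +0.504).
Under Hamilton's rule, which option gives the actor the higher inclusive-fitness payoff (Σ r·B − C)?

Option 1

Option 1: r to a full sibling = 0.5.
Option 1: Σ r·B − C = (4·0.5·0.297) − 0.081 = 0.513.
Option 2: r to a first cousin = 0.125.
Option 2: r to a half-niece or half-nephew = 0.125.
Option 2: Σ r·B − C = (3·0.125·0.499 + 3·0.125·0.504) − 0.38 = -0.003875.
Option 1 has the higher net inclusive-fitness payoff.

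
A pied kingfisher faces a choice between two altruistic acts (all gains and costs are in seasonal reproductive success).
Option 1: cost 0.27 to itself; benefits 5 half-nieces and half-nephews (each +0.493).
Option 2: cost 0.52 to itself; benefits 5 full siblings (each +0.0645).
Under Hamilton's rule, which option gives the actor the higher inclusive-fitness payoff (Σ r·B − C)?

Option 1: r to a half-niece or half-nephew = 0.125.
Option 1: Σ r·B − C = (5·0.125·0.493) − 0.27 = 0.038125.
Option 2: r to a full sibling = 0.5.
Option 2: Σ r·B − C = (5·0.5·0.0645) − 0.52 = -0.35875.
Option 1 has the higher net inclusive-fitness payoff.

Option 1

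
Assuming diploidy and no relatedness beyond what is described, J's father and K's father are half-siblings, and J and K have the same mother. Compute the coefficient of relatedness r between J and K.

Independent pedigree routes through distinct common ancestors add.
J and K are related in two ways: half first cousins through their fathers (r = 1/16) and half-sibs through their shared mother (r = 1/4).
r = 1/16 + 1/4 = 5/16 = 0.3125.

0.3125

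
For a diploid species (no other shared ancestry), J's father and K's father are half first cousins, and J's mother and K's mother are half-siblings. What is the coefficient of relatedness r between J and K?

0.078125

Relatedness sums over independent paths through distinct common ancestors.
J and K are related in two ways: half second cousins through their fathers (r = 1/64) and half first cousins through their mothers (r = 1/16).
r = 1/64 + 1/16 = 0.078125.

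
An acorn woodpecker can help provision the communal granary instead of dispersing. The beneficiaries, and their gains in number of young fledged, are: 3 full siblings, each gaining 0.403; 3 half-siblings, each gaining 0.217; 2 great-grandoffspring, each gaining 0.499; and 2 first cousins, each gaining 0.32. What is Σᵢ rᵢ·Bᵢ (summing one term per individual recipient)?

r to a full sibling = 0.5 (full sibs share both parents — two paths of length 2: r = 2·(1/2)^2 = 1/2).
r to a half-sibling = 0.25 (half-sibs share one parent — one path of length 2: r = (1/2)^2 = 1/4).
r to a great-grandoffspring = 1/8 (three parent–offspring links: r = (1/2)^3 = 1/8).
r to a first cousin = 1/8 (first cousins share one grandparent pair — two paths of length 4: r = 2·(1/2)^4 = 1/8).
Summing one r·B term per recipient: 3·0.5·0.403 + 3·0.25·0.217 + 2·0.125·0.499 + 2·0.125·0.32 = 0.972.

0.972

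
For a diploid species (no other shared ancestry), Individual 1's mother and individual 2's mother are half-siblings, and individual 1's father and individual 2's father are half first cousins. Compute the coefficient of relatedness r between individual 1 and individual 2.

Independent pedigree routes through distinct common ancestors add.
Individual 1 and individual 2 are related in two ways: half first cousins through their mothers (r = 1/16) and half second cousins through their fathers (r = 1/64).
r = 1/16 + 1/64 = 0.078125.

0.078125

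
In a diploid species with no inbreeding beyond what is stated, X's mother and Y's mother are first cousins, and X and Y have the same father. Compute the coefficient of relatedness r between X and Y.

With two independent routes of shared ancestry, r is the sum of the two contributions.
X and Y are related in two ways: second cousins through their mothers (r = 1/32) and half-sibs through their shared father (r = 1/4).
r = 1/32 + 1/4 = 0.28125.

0.28125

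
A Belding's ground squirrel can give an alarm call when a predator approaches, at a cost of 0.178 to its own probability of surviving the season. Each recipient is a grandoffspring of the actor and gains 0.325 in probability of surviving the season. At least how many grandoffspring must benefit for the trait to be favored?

3

r to a grandoffspring = 0.25 (two parent–offspring links: r = (1/2)^2 = 1/4).
Hamilton's rule: n·r·B > C  ⇒  n > C/(r·B) = 0.178/(0.25·0.325) = 2.191.
The smallest integer exceeding 2.191 is 3.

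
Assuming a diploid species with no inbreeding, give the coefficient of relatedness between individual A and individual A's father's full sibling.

0.25

Each parent–offspring link contributes a factor of 1/2, and independent paths through distinct common ancestors add.
Full aunt/uncle↔niece/nephew: two paths of length 3 through the shared grandparent pair: r = 2·(1/2)^3 = 1/4.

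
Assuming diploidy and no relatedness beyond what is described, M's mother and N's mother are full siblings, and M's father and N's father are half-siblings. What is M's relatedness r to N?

Independent pedigree routes through distinct common ancestors add.
M and N are related in two ways: first cousins through their mothers (r = 1/8) and half first cousins through their fathers (r = 1/16).
r = 1/8 + 1/16 = 0.1875.

0.1875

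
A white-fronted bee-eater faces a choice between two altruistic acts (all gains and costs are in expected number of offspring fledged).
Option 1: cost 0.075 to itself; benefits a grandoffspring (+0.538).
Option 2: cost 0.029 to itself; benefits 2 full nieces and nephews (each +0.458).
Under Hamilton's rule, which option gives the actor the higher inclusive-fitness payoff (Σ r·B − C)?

Option 1: r to a grandoffspring = 0.25.
Option 1: Σ r·B − C = (1·0.25·0.538) − 0.075 = 0.0595.
Option 2: r to a full niece or nephew = 0.25.
Option 2: Σ r·B − C = (2·0.25·0.458) − 0.029 = 0.2.
Option 2 has the higher net inclusive-fitness payoff.

Option 2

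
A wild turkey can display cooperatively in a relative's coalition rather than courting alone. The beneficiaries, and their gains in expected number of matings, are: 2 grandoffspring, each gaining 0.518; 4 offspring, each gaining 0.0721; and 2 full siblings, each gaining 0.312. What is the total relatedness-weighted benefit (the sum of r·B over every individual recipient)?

r to a grandoffspring = 1/4 (two parent–offspring links: r = (1/2)^2 = 1/4).
r to an offspring = 0.5 (one parent–offspring link: r = (1/2)^1 = 1/2).
r to a full sibling = 1/2 (full sibs share both parents — two paths of length 2: r = 2·(1/2)^2 = 1/2).
Summing one r·B term per recipient: 2·0.25·0.518 + 4·0.5·0.0721 + 2·0.5·0.312 = 0.7152.

0.7152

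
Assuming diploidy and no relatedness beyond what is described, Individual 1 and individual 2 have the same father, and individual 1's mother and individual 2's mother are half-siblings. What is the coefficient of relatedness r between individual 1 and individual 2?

0.3125

Independent pedigree routes through distinct common ancestors add.
Individual 1 and individual 2 are related in two ways: half-sibs through their shared father (r = 1/4) and half first cousins through their mothers (r = 1/16).
r = 1/4 + 1/16 = 5/16 = 0.3125.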